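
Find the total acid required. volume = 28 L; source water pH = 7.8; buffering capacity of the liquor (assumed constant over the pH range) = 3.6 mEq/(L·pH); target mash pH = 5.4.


acid = buffering capacity · (pH_source − pH_target) · V
acid = 3.6 · (7.8 − 5.4) · 28

241.9200 mEq


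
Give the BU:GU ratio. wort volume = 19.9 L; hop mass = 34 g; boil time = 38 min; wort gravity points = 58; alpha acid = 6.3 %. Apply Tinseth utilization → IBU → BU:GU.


U = 1.65·0.000125^(GP/1000)·(1−e^(−0.04t))/4.15;  IBU = (α/100)·m·U·1000/V;  BU:GU = IBU/GP
U = 1.65·0.000125^(58/1000)·(1−e^(−0.04·38))/4.15 = 0.1844
IBU = (6.3/100)·34·0.1844·1000/19.9 = 19.8534
BU:GU = 19.8534/58

0.3423


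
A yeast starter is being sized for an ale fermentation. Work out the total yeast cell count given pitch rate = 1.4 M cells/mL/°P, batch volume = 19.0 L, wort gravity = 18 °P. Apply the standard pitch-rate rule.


cells (billions) = rate · V_L · °P
cells = 1.4 · 19.0 · 18

478.8000 billion cells


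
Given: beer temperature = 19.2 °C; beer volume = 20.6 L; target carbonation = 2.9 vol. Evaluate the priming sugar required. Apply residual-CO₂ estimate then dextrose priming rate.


residual = 14.695·(0.01821 + 0.09011·e^(−0.04·T));  sugar = (target − residual)·4.0·V
residual = 14.695·(0.01821 + 0.09011·e^(−0.04·19.2)) = 0.8819
sugar = (2.9 − 0.8819)·4.0·20.6

166.2890 g


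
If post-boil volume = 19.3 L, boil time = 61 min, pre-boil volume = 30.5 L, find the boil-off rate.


rate = (V_pre − V_post) / (t_min/60)
rate = (30.5 − 19.3) / (61/60)

11.0164 L/hr


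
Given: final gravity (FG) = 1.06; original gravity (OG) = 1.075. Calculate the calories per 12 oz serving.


ABW = (OG−FG)·131.25·0.79/FG;  °P = 259 − 259/SG (for OG→OE and FG→AE);  RE = 0.1808·OE + 0.8192·AE;  Cal = (6.9·ABW + 4·(RE−0.1))·FG·3.55
ABW = (1.075 − 1.06)·131.25·0.79/1.06 = 1.4673
OE = 259 − 259/1.075 = 18.0698 °P
AE = 259 − 259/1.06 = 14.6604 °P
RE = 0.1808·18.0698 + 0.8192·14.6604 = 15.2768 °P
Cal = (6.9·1.4673 + 4·(15.2768−0.1))·1.06·3.55

266.5385 kcal


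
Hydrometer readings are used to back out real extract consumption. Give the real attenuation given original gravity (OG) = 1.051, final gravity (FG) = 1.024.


AA = (OG−FG)/(OG−1)·100;  RA = AA·0.8192
AA = (1.051 − 1.024)/(1.051 − 1)·100 = 52.9412
RA = 52.9412·0.8192

43.3694 %


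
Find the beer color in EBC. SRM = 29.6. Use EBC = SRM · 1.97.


EBC = 29.6 · 1.97

58.3120 EBC


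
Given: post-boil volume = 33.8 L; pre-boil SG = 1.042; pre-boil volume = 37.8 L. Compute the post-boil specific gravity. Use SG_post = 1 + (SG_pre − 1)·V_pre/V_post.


pts_pre = (1.042 − 1)·1000 = 42.0000
pts_post = 42.0000·37.8/33.8 = 46.9704
SG_post = 1 + 46.9704/1000

1.0470


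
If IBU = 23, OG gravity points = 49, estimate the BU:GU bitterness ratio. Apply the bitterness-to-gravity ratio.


BU:GU = IBU / OG_points
BU:GU = 23 / 49

0.4694


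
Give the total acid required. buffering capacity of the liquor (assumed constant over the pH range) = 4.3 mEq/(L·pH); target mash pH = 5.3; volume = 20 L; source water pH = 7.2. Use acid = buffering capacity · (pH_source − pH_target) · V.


acid = 4.3 · (7.2 − 5.3) · 20

163.4000 mEq


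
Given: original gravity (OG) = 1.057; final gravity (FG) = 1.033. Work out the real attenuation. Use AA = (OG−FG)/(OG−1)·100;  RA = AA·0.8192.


AA = (1.057 − 1.033)/(1.057 − 1)·100 = 42.1053
RA = 42.1053·0.8192

34.4926 %


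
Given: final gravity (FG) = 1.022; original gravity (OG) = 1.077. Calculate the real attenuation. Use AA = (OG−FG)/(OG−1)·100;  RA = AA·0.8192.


AA = (1.077 − 1.022)/(1.077 − 1)·100 = 71.4286
RA = 71.4286·0.8192

58.5143 %


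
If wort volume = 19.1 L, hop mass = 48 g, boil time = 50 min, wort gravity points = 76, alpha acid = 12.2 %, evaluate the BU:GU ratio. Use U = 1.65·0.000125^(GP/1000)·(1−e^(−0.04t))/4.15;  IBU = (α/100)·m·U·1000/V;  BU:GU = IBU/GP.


U = 1.65·0.000125^(76/1000)·(1−e^(−0.04·50))/4.15 = 0.1736
IBU = (12.2/100)·48·0.1736·1000/19.1 = 53.2374
BU:GU = 53.2374/76

0.7005


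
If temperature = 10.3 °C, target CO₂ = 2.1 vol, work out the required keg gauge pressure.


psi = vols/(0.01821 + 0.09011·e^(−0.04·T)) − 14.695
psi = 2.1/(0.01821 + 0.09011·e^(−0.04·10.3)) − 14.695

12.2654 psi


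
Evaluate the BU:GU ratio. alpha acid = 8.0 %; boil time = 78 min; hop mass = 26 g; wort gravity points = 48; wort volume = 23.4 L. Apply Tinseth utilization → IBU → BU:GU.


U = 1.65·0.000125^(GP/1000)·(1−e^(−0.04t))/4.15;  IBU = (α/100)·m·U·1000/V;  BU:GU = IBU/GP
U = 1.65·0.000125^(48/1000)·(1−e^(−0.04·78))/4.15 = 0.2469
IBU = (8.0/100)·26·0.2469·1000/23.4 = 21.9443
BU:GU = 21.9443/48

0.4572


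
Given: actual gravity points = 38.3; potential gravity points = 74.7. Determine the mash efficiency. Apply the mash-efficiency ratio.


efficiency = actual / potential × 100
efficiency = 38.3 / 74.7 × 100

51.2718 %


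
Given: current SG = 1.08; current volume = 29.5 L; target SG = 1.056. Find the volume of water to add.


V_water = V·((SG_curr − 1)/(SG_target − 1) − 1)
V_water = 29.5·((1.08 − 1)/(1.056 − 1) − 1)

12.6429 L


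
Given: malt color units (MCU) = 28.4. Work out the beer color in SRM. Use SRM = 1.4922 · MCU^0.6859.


SRM = 1.4922 · 28.4^0.6859

14.8135 SRM


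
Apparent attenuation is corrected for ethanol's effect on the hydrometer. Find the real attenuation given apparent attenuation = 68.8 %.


RA = AA · 0.8192
RA = 68.8 · 0.8192

56.3610 %


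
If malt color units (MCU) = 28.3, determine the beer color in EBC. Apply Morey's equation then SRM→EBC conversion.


SRM = 1.4922·MCU^0.6859;  EBC = SRM·1.97
SRM = 1.4922·28.3^0.6859 = 14.7777
EBC = 14.7777·1.97

29.1121 EBC


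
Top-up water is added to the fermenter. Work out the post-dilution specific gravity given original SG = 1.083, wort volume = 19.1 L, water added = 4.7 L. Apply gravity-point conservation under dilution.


SG_new = 1 + (SG_old − 1)·V_old/(V_old + V_water)
pts = (1.083 − 1)·1000·19.1/(19.1 + 4.7) = 66.6092
SG_new = 1 + 66.6092/1000

1.0666


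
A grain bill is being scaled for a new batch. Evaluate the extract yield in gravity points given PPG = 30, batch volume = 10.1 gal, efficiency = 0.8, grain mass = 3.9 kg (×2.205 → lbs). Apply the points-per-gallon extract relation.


points = lbs × PPG × eff / vol
lbs = 3.9 × 2.205 = 8.5995
points = 8.5995 × 30 × 0.8 / 10.1

20.4345 points


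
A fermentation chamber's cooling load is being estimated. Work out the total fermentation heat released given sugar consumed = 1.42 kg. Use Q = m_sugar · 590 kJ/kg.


Q = 1.42 · 590

837.8000 kJ


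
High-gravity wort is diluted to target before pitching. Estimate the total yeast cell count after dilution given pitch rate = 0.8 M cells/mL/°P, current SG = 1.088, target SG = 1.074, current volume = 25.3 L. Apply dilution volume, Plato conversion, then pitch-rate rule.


V_w = V·((SG_c−1)/(SG_t−1)−1);  °P = 259 − 259/SG_t;  cells = rate·(V+V_w)·°P
V_w = 25.3·((1.088−1)/(1.074−1)−1) = 4.7865
V_final = 25.3 + 4.7865 = 30.0865
°P = 259 − 259/1.074 = 17.8454
cells = 0.8·30.0865·17.8454

429.5252 billion cells


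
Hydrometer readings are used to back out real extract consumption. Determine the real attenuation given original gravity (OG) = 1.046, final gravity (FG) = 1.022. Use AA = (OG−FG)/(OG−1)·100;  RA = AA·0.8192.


AA = (1.046 − 1.022)/(1.046 − 1)·100 = 52.1739
RA = 52.1739·0.8192

42.7409 %


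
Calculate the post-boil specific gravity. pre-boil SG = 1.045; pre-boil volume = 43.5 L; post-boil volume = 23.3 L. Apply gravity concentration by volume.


SG_post = 1 + (SG_pre − 1)·V_pre/V_post
pts_pre = (1.045 − 1)·1000 = 45.0000
pts_post = 45.0000·43.5/23.3 = 84.0129
SG_post = 1 + 84.0129/1000

1.0840


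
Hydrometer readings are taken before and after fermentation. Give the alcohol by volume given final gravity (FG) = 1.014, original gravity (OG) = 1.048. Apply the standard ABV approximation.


ABV = (OG − FG) · 131.25
ABV = (1.048 − 1.014) · 131.25

4.4625 % ABV


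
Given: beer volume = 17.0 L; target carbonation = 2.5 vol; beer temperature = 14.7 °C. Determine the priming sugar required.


residual = 14.695·(0.01821 + 0.09011·e^(−0.04·T));  sugar = (target − residual)·4.0·V
residual = 14.695·(0.01821 + 0.09011·e^(−0.04·14.7)) = 1.0031
sugar = (2.5 − 1.0031)·4.0·17.0

101.7901 g


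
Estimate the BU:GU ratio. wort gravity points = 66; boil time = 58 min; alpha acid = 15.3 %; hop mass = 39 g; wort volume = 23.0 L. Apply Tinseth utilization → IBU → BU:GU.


U = 1.65·0.000125^(GP/1000)·(1−e^(−0.04t))/4.15;  IBU = (α/100)·m·U·1000/V;  BU:GU = IBU/GP
U = 1.65·0.000125^(66/1000)·(1−e^(−0.04·58))/4.15 = 0.1981
IBU = (15.3/100)·39·0.1981·1000/23.0 = 51.3967
BU:GU = 51.3967/66

0.7787


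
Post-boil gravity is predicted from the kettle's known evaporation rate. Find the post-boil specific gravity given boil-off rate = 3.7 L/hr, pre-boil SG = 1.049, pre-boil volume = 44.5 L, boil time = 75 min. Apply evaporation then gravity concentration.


V_post = V_pre − rate·(t/60);  SG_post = 1 + (SG_pre−1)·V_pre/V_post
V_post = 44.5 − 3.7·(75/60) = 39.8750
SG_post = 1 + (1.049 − 1)·44.5/39.8750

1.0547


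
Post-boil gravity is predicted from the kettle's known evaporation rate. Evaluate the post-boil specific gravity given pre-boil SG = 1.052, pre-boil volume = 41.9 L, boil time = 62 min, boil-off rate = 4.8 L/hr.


V_post = V_pre − rate·(t/60);  SG_post = 1 + (SG_pre−1)·V_pre/V_post
V_post = 41.9 − 4.8·(62/60) = 36.9400
SG_post = 1 + (1.052 − 1)·41.9/36.9400

1.0590


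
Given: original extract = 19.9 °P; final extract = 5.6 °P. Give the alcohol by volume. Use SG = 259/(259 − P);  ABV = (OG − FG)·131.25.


OG = 259/(259 − 19.9) = 1.0832
FG = 259/(259 − 5.6) = 1.0221
ABV = (1.0832 − 1.0221)·131.25

8.0232 % ABV


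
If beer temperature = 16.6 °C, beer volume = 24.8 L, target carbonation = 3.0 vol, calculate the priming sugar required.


residual = 14.695·(0.01821 + 0.09011·e^(−0.04·T));  sugar = (target − residual)·4.0·V
residual = 14.695·(0.01821 + 0.09011·e^(−0.04·16.6)) = 0.9493
sugar = (3.0 − 0.9493)·4.0·24.8

203.4333 g


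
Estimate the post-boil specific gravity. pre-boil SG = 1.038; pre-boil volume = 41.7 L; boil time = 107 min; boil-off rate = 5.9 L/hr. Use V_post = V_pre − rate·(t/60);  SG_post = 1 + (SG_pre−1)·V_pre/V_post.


V_post = 41.7 − 5.9·(107/60) = 31.1783
SG_post = 1 + (1.038 − 1)·41.7/31.1783

1.0508


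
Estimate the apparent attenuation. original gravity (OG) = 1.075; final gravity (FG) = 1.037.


AA = (OG − FG)/(OG − 1) · 100
AA = (1.075 − 1.037)/(1.075 − 1) · 100

50.6667 %


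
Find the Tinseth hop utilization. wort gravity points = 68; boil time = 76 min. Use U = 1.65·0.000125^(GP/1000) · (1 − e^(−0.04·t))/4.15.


bigness = 1.65·0.000125^(68/1000) = 0.8955
boil_factor = (1 − e^(−0.04·76))/4.15 = 0.2294
U = 0.8955 · 0.2294

0.2055


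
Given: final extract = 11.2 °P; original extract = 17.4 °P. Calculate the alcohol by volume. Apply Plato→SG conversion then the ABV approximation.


SG = 259/(259 − P);  ABV = (OG − FG)·131.25
OG = 259/(259 − 17.4) = 1.0720
FG = 259/(259 − 11.2) = 1.0452
ABV = (1.0720 − 1.0452)·131.25

3.5204 % ABV


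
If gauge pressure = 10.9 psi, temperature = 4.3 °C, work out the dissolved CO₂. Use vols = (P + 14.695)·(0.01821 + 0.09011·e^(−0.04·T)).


vols = (10.9 + 14.695)·(0.01821 + 0.09011·e^(−0.04·4.3))

2.4080 volumes


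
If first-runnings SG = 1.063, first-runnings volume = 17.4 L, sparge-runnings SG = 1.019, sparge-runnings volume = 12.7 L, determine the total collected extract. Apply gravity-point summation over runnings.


total = Σ (SG_i − 1)·1000·V_i
first = (1.063 − 1)·1000·17.4 = 1096.2000
sparge = (1.019 − 1)·1000·12.7 = 241.3000
total = 1096.2000 + 241.3000

1337.5000 gravity·L


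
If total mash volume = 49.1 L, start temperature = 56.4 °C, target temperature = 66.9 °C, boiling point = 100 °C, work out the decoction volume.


V_dec = V_total·(T_target − T_start)/(T_boil − T_start)
V_dec = 49.1·(66.9 − 56.4)/(100 − 56.4)

11.8245 L


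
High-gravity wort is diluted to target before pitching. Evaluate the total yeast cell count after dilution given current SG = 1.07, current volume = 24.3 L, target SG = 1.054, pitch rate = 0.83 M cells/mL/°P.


V_w = V·((SG_c−1)/(SG_t−1)−1);  °P = 259 − 259/SG_t;  cells = rate·(V+V_w)·°P
V_w = 24.3·((1.07−1)/(1.054−1)−1) = 7.2000
V_final = 24.3 + 7.2000 = 31.5000
°P = 259 − 259/1.054 = 13.2694
cells = 0.83·31.5000·13.2694

346.9298 billion cells


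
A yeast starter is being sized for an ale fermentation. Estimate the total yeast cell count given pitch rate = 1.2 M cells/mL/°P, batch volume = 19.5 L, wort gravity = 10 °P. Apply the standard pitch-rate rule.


cells (billions) = rate · V_L · °P
cells = 1.2 · 19.5 · 10

234.0000 billion cells


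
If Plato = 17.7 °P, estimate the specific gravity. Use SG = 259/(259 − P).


SG = 259/(259 − 17.7)

1.0734


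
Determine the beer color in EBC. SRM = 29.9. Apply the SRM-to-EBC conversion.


EBC = SRM · 1.97
EBC = 29.9 · 1.97

58.9030 EBC


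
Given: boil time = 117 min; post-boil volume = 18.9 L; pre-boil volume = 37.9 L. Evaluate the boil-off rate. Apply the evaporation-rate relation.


rate = (V_pre − V_post) / (t_min/60)
rate = (37.9 − 18.9) / (117/60)

9.7436 L/hr


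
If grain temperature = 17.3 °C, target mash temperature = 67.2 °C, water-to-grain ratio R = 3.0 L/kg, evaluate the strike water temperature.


T_strike = (0.41/R)·(T_mash − T_grain) + T_mash
T_strike = (0.41/3.0)·(67.2 − 17.3) + 67.2

74.0197 °C


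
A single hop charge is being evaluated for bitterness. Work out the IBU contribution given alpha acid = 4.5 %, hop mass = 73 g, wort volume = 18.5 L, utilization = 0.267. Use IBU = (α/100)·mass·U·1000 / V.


IBU = (4.5/100)·73·0.267·1000 / 18.5

47.4105 IBU


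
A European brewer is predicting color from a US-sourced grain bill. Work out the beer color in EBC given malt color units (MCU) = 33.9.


SRM = 1.4922·MCU^0.6859;  EBC = SRM·1.97
SRM = 1.4922·33.9^0.6859 = 16.7260
EBC = 16.7260·1.97

32.9501 EBC


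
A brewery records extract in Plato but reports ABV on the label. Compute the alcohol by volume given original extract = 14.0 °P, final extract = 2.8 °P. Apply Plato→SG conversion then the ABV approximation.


SG = 259/(259 − P);  ABV = (OG − FG)·131.25
OG = 259/(259 − 14.0) = 1.0571
FG = 259/(259 − 2.8) = 1.0109
ABV = (1.0571 − 1.0109)·131.25

6.0656 % ABV


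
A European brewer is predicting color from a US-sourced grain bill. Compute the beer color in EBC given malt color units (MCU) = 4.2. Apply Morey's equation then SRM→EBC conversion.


SRM = 1.4922·MCU^0.6859;  EBC = SRM·1.97
SRM = 1.4922·4.2^0.6859 = 3.9931
EBC = 3.9931·1.97

7.8665 EBC


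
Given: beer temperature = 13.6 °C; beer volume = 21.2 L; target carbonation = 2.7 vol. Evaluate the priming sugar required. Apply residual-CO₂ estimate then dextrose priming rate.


residual = 14.695·(0.01821 + 0.09011·e^(−0.04·T));  sugar = (target − residual)·4.0·V
residual = 14.695·(0.01821 + 0.09011·e^(−0.04·13.6)) = 1.0362
sugar = (2.7 − 1.0362)·4.0·21.2

141.0927 g


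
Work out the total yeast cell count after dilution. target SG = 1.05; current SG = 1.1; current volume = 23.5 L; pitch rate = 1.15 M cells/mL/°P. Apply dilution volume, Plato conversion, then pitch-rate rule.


V_w = V·((SG_c−1)/(SG_t−1)−1);  °P = 259 − 259/SG_t;  cells = rate·(V+V_w)·°P
V_w = 23.5·((1.1−1)/(1.05−1)−1) = 23.5000
V_final = 23.5 + 23.5000 = 47.0000
°P = 259 − 259/1.05 = 12.3333
cells = 1.15·47.0000·12.3333

666.6167 billion cells


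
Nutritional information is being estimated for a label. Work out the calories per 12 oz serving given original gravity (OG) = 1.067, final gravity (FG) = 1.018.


ABW = (OG−FG)·131.25·0.79/FG;  °P = 259 − 259/SG (for OG→OE and FG→AE);  RE = 0.1808·OE + 0.8192·AE;  Cal = (6.9·ABW + 4·(RE−0.1))·FG·3.55
ABW = (1.067 − 1.018)·131.25·0.79/1.018 = 4.9909
OE = 259 − 259/1.067 = 16.2634 °P
AE = 259 − 259/1.018 = 4.5796 °P
RE = 0.1808·16.2634 + 0.8192·4.5796 = 6.6920 °P
Cal = (6.9·4.9909 + 4·(6.6920−0.1))·1.018·3.55

219.7427 kcal


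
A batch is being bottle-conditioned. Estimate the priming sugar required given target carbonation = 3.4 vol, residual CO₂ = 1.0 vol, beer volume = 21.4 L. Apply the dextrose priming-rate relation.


sugar = (target − residual)·4.0·V
sugar = (3.4 − 1.0)·4.0·21.4

205.4400 g


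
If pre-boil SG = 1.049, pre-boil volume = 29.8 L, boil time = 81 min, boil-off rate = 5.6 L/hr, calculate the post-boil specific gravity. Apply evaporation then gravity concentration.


V_post = V_pre − rate·(t/60);  SG_post = 1 + (SG_pre−1)·V_pre/V_post
V_post = 29.8 − 5.6·(81/60) = 22.2400
SG_post = 1 + (1.049 − 1)·29.8/22.2400

1.0657


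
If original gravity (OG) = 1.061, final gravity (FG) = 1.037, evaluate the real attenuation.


AA = (OG−FG)/(OG−1)·100;  RA = AA·0.8192
AA = (1.061 − 1.037)/(1.061 − 1)·100 = 39.3443
RA = 39.3443·0.8192

32.2308 %


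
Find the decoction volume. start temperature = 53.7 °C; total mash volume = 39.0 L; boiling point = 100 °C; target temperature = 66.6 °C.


V_dec = V_total·(T_target − T_start)/(T_boil − T_start)
V_dec = 39.0·(66.6 − 53.7)/(100 − 53.7)

10.8661 L


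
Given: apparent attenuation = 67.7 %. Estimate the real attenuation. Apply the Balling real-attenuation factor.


RA = AA · 0.8192
RA = 67.7 · 0.8192

55.4598 %


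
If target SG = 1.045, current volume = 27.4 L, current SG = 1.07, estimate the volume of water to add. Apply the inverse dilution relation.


V_water = V·((SG_curr − 1)/(SG_target − 1) − 1)
V_water = 27.4·((1.07 − 1)/(1.045 − 1) − 1)

15.2222 L


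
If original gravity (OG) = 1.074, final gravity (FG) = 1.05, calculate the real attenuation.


AA = (OG−FG)/(OG−1)·100;  RA = AA·0.8192
AA = (1.074 − 1.05)/(1.074 − 1)·100 = 32.4324
RA = 32.4324·0.8192

26.5686 %


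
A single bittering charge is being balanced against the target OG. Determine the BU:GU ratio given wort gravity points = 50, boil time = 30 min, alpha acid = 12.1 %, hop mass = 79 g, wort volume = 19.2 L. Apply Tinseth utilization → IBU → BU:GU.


U = 1.65·0.000125^(GP/1000)·(1−e^(−0.04t))/4.15;  IBU = (α/100)·m·U·1000/V;  BU:GU = IBU/GP
U = 1.65·0.000125^(50/1000)·(1−e^(−0.04·30))/4.15 = 0.1773
IBU = (12.1/100)·79·0.1773·1000/19.2 = 88.2570
BU:GU = 88.2570/50

1.7651


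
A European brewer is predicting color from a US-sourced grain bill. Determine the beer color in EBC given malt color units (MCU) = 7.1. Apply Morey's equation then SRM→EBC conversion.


SRM = 1.4922·MCU^0.6859;  EBC = SRM·1.97
SRM = 1.4922·7.1^0.6859 = 5.7241
EBC = 5.7241·1.97

11.2764 EBC


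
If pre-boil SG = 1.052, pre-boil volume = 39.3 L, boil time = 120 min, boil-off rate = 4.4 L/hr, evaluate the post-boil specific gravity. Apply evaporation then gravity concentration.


V_post = V_pre − rate·(t/60);  SG_post = 1 + (SG_pre−1)·V_pre/V_post
V_post = 39.3 − 4.4·(120/60) = 30.5000
SG_post = 1 + (1.052 − 1)·39.3/30.5000

1.0670


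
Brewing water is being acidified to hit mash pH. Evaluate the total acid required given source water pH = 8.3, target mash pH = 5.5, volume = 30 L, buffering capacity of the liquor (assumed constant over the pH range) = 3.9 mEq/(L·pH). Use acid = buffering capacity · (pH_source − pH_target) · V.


acid = 3.9 · (8.3 − 5.5) · 30

327.6000 mEq


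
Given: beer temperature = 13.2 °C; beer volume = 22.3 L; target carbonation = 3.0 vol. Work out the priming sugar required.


residual = 14.695·(0.01821 + 0.09011·e^(−0.04·T));  sugar = (target − residual)·4.0·V
residual = 14.695·(0.01821 + 0.09011·e^(−0.04·13.2)) = 1.0486
sugar = (3.0 − 1.0486)·4.0·22.3

174.0678 g


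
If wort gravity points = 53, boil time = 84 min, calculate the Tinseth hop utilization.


U = 1.65·0.000125^(GP/1000) · (1 − e^(−0.04·t))/4.15
bigness = 1.65·0.000125^(53/1000) = 1.0248
boil_factor = (1 − e^(−0.04·84))/4.15 = 0.2326
U = 1.0248 · 0.2326

0.2384


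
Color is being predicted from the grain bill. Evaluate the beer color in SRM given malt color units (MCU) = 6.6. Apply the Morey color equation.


SRM = 1.4922 · MCU^0.6859
SRM = 1.4922 · 6.6^0.6859

5.4444 SRM


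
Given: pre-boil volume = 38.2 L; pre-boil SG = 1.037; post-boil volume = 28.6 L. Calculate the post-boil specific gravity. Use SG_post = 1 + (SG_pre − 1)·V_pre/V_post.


pts_pre = (1.037 − 1)·1000 = 37.0000
pts_post = 37.0000·38.2/28.6 = 49.4196
SG_post = 1 + 49.4196/1000

1.0494


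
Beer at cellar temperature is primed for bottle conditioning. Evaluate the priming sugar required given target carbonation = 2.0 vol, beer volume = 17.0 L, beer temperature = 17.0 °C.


residual = 14.695·(0.01821 + 0.09011·e^(−0.04·T));  sugar = (target − residual)·4.0·V
residual = 14.695·(0.01821 + 0.09011·e^(−0.04·17.0)) = 0.9384
sugar = (2.0 − 0.9384)·4.0·17.0

72.1860 g


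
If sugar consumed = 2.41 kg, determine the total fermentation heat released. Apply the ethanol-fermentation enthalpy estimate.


Q = m_sugar · 590 kJ/kg
Q = 2.41 · 590

1421.9000 kJ


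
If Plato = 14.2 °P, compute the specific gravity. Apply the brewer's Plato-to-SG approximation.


SG = 259/(259 − P)
SG = 259/(259 − 14.2)

1.0580


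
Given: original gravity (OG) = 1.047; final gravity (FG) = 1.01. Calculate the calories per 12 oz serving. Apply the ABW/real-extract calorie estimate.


ABW = (OG−FG)·131.25·0.79/FG;  °P = 259 − 259/SG (for OG→OE and FG→AE);  RE = 0.1808·OE + 0.8192·AE;  Cal = (6.9·ABW + 4·(RE−0.1))·FG·3.55
ABW = (1.047 − 1.01)·131.25·0.79/1.01 = 3.7985
OE = 259 − 259/1.047 = 11.6266 °P
AE = 259 − 259/1.01 = 2.5644 °P
RE = 0.1808·11.6266 + 0.8192·2.5644 = 4.2028 °P
Cal = (6.9·3.7985 + 4·(4.2028−0.1))·1.01·3.55

152.8159 kcal


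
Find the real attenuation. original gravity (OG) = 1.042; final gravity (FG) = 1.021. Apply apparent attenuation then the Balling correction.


AA = (OG−FG)/(OG−1)·100;  RA = AA·0.8192
AA = (1.042 − 1.021)/(1.042 − 1)·100 = 50.0000
RA = 50.0000·0.8192

40.9600 %


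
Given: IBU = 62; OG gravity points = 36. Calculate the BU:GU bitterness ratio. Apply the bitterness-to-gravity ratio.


BU:GU = IBU / OG_points
BU:GU = 62 / 36

1.7222


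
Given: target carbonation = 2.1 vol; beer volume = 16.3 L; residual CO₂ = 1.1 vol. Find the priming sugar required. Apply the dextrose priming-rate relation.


sugar = (target − residual)·4.0·V
sugar = (2.1 − 1.1)·4.0·16.3

65.2000 g


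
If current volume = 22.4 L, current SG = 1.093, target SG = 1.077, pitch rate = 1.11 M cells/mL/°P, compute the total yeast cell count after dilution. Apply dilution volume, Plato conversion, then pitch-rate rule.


V_w = V·((SG_c−1)/(SG_t−1)−1);  °P = 259 − 259/SG_t;  cells = rate·(V+V_w)·°P
V_w = 22.4·((1.093−1)/(1.077−1)−1) = 4.6545
V_final = 22.4 + 4.6545 = 27.0545
°P = 259 − 259/1.077 = 18.5172
cells = 1.11·27.0545·18.5172

556.0809 billion cells


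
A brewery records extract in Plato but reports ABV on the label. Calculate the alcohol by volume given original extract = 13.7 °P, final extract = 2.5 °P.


SG = 259/(259 − P);  ABV = (OG − FG)·131.25
OG = 259/(259 − 13.7) = 1.0558
FG = 259/(259 − 2.5) = 1.0097
ABV = (1.0558 − 1.0097)·131.25

6.0511 % ABV


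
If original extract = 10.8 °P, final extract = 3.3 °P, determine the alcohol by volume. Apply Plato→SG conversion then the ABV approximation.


SG = 259/(259 − P);  ABV = (OG − FG)·131.25
OG = 259/(259 − 10.8) = 1.0435
FG = 259/(259 − 3.3) = 1.0129
ABV = (1.0435 − 1.0129)·131.25

4.0172 % ABV


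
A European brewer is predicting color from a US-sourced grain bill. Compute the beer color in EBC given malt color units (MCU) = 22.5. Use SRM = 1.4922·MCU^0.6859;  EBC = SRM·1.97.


SRM = 1.4922·22.5^0.6859 = 12.6267
EBC = 12.6267·1.97

24.8746 EBC


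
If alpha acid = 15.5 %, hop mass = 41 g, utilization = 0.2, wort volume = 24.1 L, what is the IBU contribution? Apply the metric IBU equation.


IBU = (α/100)·mass·U·1000 / V
IBU = (15.5/100)·41·0.2·1000 / 24.1

52.7386 IBU


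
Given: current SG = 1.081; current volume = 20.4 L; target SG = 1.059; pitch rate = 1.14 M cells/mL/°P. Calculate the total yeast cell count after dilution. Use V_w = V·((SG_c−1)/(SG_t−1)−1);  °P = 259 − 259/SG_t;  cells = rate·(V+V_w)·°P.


V_w = 20.4·((1.081−1)/(1.059−1)−1) = 7.6068
V_final = 20.4 + 7.6068 = 28.0068
°P = 259 − 259/1.059 = 14.4297
cells = 1.14·28.0068·14.4297

460.7060 billion cells


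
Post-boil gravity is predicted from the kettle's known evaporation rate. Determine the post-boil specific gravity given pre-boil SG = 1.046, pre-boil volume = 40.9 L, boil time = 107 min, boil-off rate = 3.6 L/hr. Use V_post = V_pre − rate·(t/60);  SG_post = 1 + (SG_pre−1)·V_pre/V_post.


V_post = 40.9 − 3.6·(107/60) = 34.4800
SG_post = 1 + (1.046 − 1)·40.9/34.4800

1.0546


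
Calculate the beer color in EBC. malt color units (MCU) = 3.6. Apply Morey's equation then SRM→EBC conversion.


SRM = 1.4922·MCU^0.6859;  EBC = SRM·1.97
SRM = 1.4922·3.6^0.6859 = 3.5925
EBC = 3.5925·1.97

7.0772 EBC


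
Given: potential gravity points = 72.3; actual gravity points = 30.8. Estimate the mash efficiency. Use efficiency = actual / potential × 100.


efficiency = 30.8 / 72.3 × 100

42.6003 %


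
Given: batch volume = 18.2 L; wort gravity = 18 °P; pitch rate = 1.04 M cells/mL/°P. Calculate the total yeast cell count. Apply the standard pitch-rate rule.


cells (billions) = rate · V_L · °P
cells = 1.04 · 18.2 · 18

340.7040 billion cells


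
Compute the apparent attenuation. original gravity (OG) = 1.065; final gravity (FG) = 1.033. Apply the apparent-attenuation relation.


AA = (OG − FG)/(OG − 1) · 100
AA = (1.065 − 1.033)/(1.065 − 1) · 100

49.2308 %


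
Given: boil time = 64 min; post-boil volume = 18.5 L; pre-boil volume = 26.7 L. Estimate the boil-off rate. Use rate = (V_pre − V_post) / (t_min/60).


rate = (26.7 − 18.5) / (64/60)

7.6875 L/hr


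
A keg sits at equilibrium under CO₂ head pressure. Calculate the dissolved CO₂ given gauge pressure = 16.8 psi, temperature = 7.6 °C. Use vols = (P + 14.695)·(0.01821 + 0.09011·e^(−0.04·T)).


vols = (16.8 + 14.695)·(0.01821 + 0.09011·e^(−0.04·7.6))

2.6676 volumes


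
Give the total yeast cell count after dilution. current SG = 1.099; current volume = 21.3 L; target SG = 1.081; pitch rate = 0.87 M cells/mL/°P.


V_w = V·((SG_c−1)/(SG_t−1)−1);  °P = 259 − 259/SG_t;  cells = rate·(V+V_w)·°P
V_w = 21.3·((1.099−1)/(1.081−1)−1) = 4.7333
V_final = 21.3 + 4.7333 = 26.0333
°P = 259 − 259/1.081 = 19.4070
cells = 0.87·26.0333·19.4070

439.5498 billion cells


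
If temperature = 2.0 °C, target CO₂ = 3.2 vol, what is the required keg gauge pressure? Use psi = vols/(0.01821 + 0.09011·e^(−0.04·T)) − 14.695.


psi = 3.2/(0.01821 + 0.09011·e^(−0.04·2.0)) − 14.695

16.8657 psi


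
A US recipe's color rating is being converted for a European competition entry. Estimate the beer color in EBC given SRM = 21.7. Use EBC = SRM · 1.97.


EBC = 21.7 · 1.97

42.7490 EBC


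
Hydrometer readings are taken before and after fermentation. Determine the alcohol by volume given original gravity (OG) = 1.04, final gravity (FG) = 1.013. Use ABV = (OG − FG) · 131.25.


ABV = (1.04 − 1.013) · 131.25

3.5438 % ABV


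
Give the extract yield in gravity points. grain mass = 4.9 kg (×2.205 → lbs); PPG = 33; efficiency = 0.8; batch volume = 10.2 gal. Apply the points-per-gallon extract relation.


points = lbs × PPG × eff / vol
lbs = 4.9 × 2.205 = 10.8045
points = 10.8045 × 33 × 0.8 / 10.2

27.9646 points


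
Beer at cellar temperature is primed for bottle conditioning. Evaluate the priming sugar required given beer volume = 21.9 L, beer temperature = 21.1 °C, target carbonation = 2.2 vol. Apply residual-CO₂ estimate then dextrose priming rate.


residual = 14.695·(0.01821 + 0.09011·e^(−0.04·T));  sugar = (target − residual)·4.0·V
residual = 14.695·(0.01821 + 0.09011·e^(−0.04·21.1)) = 0.8370
sugar = (2.2 − 0.8370)·4.0·21.9

119.4014 g


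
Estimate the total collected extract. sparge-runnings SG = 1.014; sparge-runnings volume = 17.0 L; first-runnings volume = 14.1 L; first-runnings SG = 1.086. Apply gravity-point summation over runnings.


total = Σ (SG_i − 1)·1000·V_i
first = (1.086 − 1)·1000·14.1 = 1212.6000
sparge = (1.014 − 1)·1000·17.0 = 238.0000
total = 1212.6000 + 238.0000

1450.6000 gravity·L


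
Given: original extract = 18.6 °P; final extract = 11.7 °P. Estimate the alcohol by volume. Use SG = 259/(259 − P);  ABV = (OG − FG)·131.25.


OG = 259/(259 − 18.6) = 1.0774
FG = 259/(259 − 11.7) = 1.0473
ABV = (1.0774 − 1.0473)·131.25

3.9454 % ABV


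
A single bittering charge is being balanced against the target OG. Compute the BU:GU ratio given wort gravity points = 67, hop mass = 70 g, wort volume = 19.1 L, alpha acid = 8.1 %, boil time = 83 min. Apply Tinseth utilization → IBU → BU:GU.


U = 1.65·0.000125^(GP/1000)·(1−e^(−0.04t))/4.15;  IBU = (α/100)·m·U·1000/V;  BU:GU = IBU/GP
U = 1.65·0.000125^(67/1000)·(1−e^(−0.04·83))/4.15 = 0.2099
IBU = (8.1/100)·70·0.2099·1000/19.1 = 62.2998
BU:GU = 62.2998/67

0.9298


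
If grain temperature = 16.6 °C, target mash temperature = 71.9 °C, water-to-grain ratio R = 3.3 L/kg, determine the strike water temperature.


T_strike = (0.41/R)·(T_mash − T_grain) + T_mash
T_strike = (0.41/3.3)·(71.9 − 16.6) + 71.9

78.7706 °C


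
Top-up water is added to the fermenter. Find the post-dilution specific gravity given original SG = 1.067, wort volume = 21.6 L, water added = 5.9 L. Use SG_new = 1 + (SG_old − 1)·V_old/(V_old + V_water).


pts = (1.067 − 1)·1000·21.6/(21.6 + 5.9) = 52.6255
SG_new = 1 + 52.6255/1000

1.0526


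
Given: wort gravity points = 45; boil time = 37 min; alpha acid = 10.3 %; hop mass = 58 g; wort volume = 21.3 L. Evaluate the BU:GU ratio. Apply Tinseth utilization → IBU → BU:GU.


U = 1.65·0.000125^(GP/1000)·(1−e^(−0.04t))/4.15;  IBU = (α/100)·m·U·1000/V;  BU:GU = IBU/GP
U = 1.65·0.000125^(45/1000)·(1−e^(−0.04·37))/4.15 = 0.2049
IBU = (10.3/100)·58·0.2049·1000/21.3 = 57.4782
BU:GU = 57.4782/45

1.2773


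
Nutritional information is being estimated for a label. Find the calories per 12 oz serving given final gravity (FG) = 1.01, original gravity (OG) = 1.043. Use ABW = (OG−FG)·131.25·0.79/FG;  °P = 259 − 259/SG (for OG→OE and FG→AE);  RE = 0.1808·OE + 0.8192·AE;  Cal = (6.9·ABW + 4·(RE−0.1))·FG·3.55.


ABW = (1.043 − 1.01)·131.25·0.79/1.01 = 3.3878
OE = 259 − 259/1.043 = 10.6779 °P
AE = 259 − 259/1.01 = 2.5644 °P
RE = 0.1808·10.6779 + 0.8192·2.5644 = 4.0313 °P
Cal = (6.9·3.3878 + 4·(4.0313−0.1))·1.01·3.55

140.1966 kcal


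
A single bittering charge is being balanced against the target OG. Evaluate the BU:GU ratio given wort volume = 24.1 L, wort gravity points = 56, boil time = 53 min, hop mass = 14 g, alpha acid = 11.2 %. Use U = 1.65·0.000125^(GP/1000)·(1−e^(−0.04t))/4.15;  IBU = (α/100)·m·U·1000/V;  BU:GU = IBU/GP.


U = 1.65·0.000125^(56/1000)·(1−e^(−0.04·53))/4.15 = 0.2115
IBU = (11.2/100)·14·0.2115·1000/24.1 = 13.7613
BU:GU = 13.7613/56

0.2457


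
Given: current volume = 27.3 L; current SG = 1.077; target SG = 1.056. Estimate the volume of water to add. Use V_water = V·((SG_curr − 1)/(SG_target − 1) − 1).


V_water = 27.3·((1.077 − 1)/(1.056 − 1) − 1)

10.2375 L


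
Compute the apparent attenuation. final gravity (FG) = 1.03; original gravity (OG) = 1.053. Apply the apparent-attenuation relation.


AA = (OG − FG)/(OG − 1) · 100
AA = (1.053 − 1.03)/(1.053 − 1) · 100

43.3962 %


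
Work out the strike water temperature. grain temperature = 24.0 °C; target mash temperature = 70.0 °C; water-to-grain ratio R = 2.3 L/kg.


T_strike = (0.41/R)·(T_mash − T_grain) + T_mash
T_strike = (0.41/2.3)·(70.0 − 24.0) + 70.0

78.2000 °C


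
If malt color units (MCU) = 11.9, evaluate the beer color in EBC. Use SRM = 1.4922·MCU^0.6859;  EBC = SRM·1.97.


SRM = 1.4922·11.9^0.6859 = 8.1573
EBC = 8.1573·1.97

16.0698 EBC


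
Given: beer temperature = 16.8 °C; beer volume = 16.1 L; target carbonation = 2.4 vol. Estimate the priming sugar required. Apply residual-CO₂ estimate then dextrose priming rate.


residual = 14.695·(0.01821 + 0.09011·e^(−0.04·T));  sugar = (target − residual)·4.0·V
residual = 14.695·(0.01821 + 0.09011·e^(−0.04·16.8)) = 0.9438
sugar = (2.4 − 0.9438)·4.0·16.1

93.7774 g


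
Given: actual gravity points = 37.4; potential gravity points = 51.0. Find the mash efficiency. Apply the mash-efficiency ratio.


efficiency = actual / potential × 100
efficiency = 37.4 / 51.0 × 100

73.3333 %


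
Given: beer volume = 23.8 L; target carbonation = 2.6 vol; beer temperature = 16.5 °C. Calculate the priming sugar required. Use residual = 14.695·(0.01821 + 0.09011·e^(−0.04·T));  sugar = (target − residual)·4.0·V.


residual = 14.695·(0.01821 + 0.09011·e^(−0.04·16.5)) = 0.9520
sugar = (2.6 − 0.9520)·4.0·23.8

156.8903 g


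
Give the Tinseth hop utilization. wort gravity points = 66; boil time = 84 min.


U = 1.65·0.000125^(GP/1000) · (1 − e^(−0.04·t))/4.15
bigness = 1.65·0.000125^(66/1000) = 0.9118
boil_factor = (1 − e^(−0.04·84))/4.15 = 0.2326
U = 0.9118 · 0.2326

0.2121


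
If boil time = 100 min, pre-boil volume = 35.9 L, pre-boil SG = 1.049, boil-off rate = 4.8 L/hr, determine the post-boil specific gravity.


V_post = V_pre − rate·(t/60);  SG_post = 1 + (SG_pre−1)·V_pre/V_post
V_post = 35.9 − 4.8·(100/60) = 27.9000
SG_post = 1 + (1.049 − 1)·35.9/27.9000

1.0631


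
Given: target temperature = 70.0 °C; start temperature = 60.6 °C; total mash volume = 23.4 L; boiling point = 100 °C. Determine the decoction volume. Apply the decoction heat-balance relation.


V_dec = V_total·(T_target − T_start)/(T_boil − T_start)
V_dec = 23.4·(70.0 − 60.6)/(100 − 60.6)

5.5827 L


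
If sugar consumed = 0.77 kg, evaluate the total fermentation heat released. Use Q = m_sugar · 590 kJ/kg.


Q = 0.77 · 590

454.3000 kJ


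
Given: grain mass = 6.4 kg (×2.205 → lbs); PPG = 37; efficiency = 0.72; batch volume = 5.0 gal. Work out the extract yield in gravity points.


points = lbs × PPG × eff / vol
lbs = 6.4 × 2.205 = 14.1120
points = 14.1120 × 37 × 0.72 / 5.0

75.1887 points


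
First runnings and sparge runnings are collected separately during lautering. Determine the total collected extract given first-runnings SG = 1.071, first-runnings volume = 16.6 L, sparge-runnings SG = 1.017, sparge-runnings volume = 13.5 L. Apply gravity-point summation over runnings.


total = Σ (SG_i − 1)·1000·V_i
first = (1.071 − 1)·1000·16.6 = 1178.6000
sparge = (1.017 − 1)·1000·13.5 = 229.5000
total = 1178.6000 + 229.5000

1408.1000 gravity·L


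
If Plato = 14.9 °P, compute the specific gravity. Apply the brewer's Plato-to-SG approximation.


SG = 259/(259 − P)
SG = 259/(259 − 14.9)

1.0610


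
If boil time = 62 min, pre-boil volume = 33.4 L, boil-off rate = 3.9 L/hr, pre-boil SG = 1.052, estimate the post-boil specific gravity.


V_post = V_pre − rate·(t/60);  SG_post = 1 + (SG_pre−1)·V_pre/V_post
V_post = 33.4 − 3.9·(62/60) = 29.3700
SG_post = 1 + (1.052 − 1)·33.4/29.3700

1.0591


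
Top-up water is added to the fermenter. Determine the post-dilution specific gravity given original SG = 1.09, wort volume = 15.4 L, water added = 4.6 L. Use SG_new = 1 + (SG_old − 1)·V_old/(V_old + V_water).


pts = (1.09 − 1)·1000·15.4/(15.4 + 4.6) = 69.3000
SG_new = 1 + 69.3000/1000

1.0693


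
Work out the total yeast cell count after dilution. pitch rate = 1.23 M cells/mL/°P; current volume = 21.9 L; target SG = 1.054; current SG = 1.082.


V_w = V·((SG_c−1)/(SG_t−1)−1);  °P = 259 − 259/SG_t;  cells = rate·(V+V_w)·°P
V_w = 21.9·((1.082−1)/(1.054−1)−1) = 11.3556
V_final = 21.9 + 11.3556 = 33.2556
°P = 259 − 259/1.054 = 13.2694
cells = 1.23·33.2556·13.2694

542.7780 billion cells


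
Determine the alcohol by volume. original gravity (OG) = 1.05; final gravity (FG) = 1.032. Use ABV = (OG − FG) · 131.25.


ABV = (1.05 − 1.032) · 131.25

2.3625 % ABV


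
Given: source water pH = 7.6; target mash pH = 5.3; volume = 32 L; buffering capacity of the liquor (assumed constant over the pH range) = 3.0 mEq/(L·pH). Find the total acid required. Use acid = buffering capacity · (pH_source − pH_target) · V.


acid = 3.0 · (7.6 − 5.3) · 32

220.8000 mEq


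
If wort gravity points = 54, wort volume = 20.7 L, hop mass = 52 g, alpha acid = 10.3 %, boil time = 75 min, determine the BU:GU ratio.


U = 1.65·0.000125^(GP/1000)·(1−e^(−0.04t))/4.15;  IBU = (α/100)·m·U·1000/V;  BU:GU = IBU/GP
U = 1.65·0.000125^(54/1000)·(1−e^(−0.04·75))/4.15 = 0.2325
IBU = (10.3/100)·52·0.2325·1000/20.7 = 60.1672
BU:GU = 60.1672/54

1.1142


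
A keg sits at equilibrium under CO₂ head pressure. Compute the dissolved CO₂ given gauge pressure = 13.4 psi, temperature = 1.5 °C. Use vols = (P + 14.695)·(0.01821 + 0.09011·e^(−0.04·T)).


vols = (13.4 + 14.695)·(0.01821 + 0.09011·e^(−0.04·1.5))

2.8958 volumes


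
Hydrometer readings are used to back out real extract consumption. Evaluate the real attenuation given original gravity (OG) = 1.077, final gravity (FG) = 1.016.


AA = (OG−FG)/(OG−1)·100;  RA = AA·0.8192
AA = (1.077 − 1.016)/(1.077 − 1)·100 = 79.2208
RA = 79.2208·0.8192

64.8977 %


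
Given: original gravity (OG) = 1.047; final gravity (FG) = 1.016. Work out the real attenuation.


AA = (OG−FG)/(OG−1)·100;  RA = AA·0.8192
AA = (1.047 − 1.016)/(1.047 − 1)·100 = 65.9574
RA = 65.9574·0.8192

54.0323 %


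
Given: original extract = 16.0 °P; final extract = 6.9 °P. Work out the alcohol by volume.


SG = 259/(259 − P);  ABV = (OG − FG)·131.25
OG = 259/(259 − 16.0) = 1.0658
FG = 259/(259 − 6.9) = 1.0274
ABV = (1.0658 − 1.0274)·131.25

5.0497 % ABV


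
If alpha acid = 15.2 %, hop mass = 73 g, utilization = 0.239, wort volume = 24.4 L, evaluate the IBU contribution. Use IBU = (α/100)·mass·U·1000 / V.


IBU = (15.2/100)·73·0.239·1000 / 24.4

108.6862 IBU


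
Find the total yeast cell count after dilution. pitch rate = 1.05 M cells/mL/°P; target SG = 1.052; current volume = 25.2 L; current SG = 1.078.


V_w = V·((SG_c−1)/(SG_t−1)−1);  °P = 259 − 259/SG_t;  cells = rate·(V+V_w)·°P
V_w = 25.2·((1.078−1)/(1.052−1)−1) = 12.6000
V_final = 25.2 + 12.6000 = 37.8000
°P = 259 − 259/1.052 = 12.8023
cells = 1.05·37.8000·12.8023

508.1225 billion cells
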